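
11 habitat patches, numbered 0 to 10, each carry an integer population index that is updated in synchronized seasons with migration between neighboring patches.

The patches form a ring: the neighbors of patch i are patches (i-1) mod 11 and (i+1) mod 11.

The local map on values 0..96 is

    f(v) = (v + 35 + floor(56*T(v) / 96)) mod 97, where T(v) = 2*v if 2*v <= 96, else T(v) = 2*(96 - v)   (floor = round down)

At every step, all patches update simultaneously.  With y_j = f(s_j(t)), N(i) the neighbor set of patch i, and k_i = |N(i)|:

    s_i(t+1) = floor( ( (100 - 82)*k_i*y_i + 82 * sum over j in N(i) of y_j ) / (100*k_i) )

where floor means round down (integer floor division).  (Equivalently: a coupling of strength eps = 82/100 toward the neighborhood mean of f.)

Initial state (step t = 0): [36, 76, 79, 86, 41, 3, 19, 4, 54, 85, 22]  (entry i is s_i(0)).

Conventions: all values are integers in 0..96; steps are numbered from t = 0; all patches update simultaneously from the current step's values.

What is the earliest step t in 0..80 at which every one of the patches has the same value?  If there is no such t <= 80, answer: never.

Answer: never
Key observation: The state at step 24 reappears at step 27 — the system is in a cycle of period 3 from step 24 on.  No step 0..27 is synchronized, and the cycle repeats forever, so no step up to 80 (or ever) has all patches equal.

Derivation:
t=0: [36, 76, 79, 86, 41, 3, 19, 4, 54, 85, 22]  (not all equal)
t=1: [51, 27, 36, 31, 35, 49, 48, 55, 39, 56, 35]  (not all equal)
t=2: [50, 40, 43, 12, 21, 29, 40, 33, 36, 21, 35]  (not all equal)
t=3: [22, 33, 40, 56, 39, 42, 8, 18, 39, 26, 51]  (not all equal)
t=4: [35, 45, 24, 26, 32, 35, 51, 43, 71, 42, 78]  (not all equal)
t=5: [31, 47, 67, 54, 43, 22, 25, 37, 31, 35, 23]  (not all equal)
t=6: [51, 24, 39, 35, 56, 63, 57, 41, 13, 38, 22]  (not all equal)
t=7: [76, 41, 44, 27, 28, 39, 33, 46, 30, 63, 39]  (not all equal)
t=8: [26, 33, 54, 69, 64, 46, 25, 11, 31, 17, 35]  (not all equal)
t=9: [25, 55, 26, 39, 37, 59, 54, 48, 53, 20, 68]  (not all equal)
t=10: [48, 81, 41, 48, 28, 31, 41, 41, 56, 46, 75]  (not all equal)
t=11: [37, 34, 36, 57, 36, 50, 17, 31, 33, 38, 39]  (not all equal)
t=12: [16, 15, 23, 20, 36, 43, 31, 33, 11, 16, 19]  (not all equal)
t=13: [71, 74, 74, 55, 47, 14, 17, 27, 42, 67, 70]  (not all equal)
t=14: [37, 37, 38, 38, 50, 56, 77, 57, 58, 34, 38]  (not all equal)
t=15: [18, 18, 19, 28, 31, 39, 39, 38, 28, 26, 15]  (not all equal)
t=16: [71, 74, 82, 50, 48, 15, 21, 51, 62, 82, 79]  (not all equal)
t=17: [36, 37, 38, 39, 51, 62, 58, 56, 38, 37, 36]  (not all equal)
t=18: [16, 18, 20, 28, 32, 40, 39, 31, 27, 18, 16]  (not all equal)
t=19: [71, 73, 83, 51, 50, 16, 15, 48, 49, 79, 71]  (not all equal)
t=20: [37, 37, 38, 38, 52, 56, 57, 51, 39, 38, 37]  (not all equal)
t=21: [18, 18, 19, 28, 31, 40, 40, 32, 28, 20, 18]  (not all equal)
t=22: [74, 74, 82, 50, 49, 16, 17, 50, 51, 83, 75]  (not all equal)
t=23: [37, 36, 38, 38, 52, 58, 57, 53, 38, 38, 36]  (not all equal)
t=24: [16, 18, 18, 28, 31, 40, 40, 31, 28, 18, 18]  (not all equal)
t=25: [73, 71, 82, 49, 49, 16, 16, 49, 49, 82, 71]  (not all equal)
t=26: [37, 36, 38, 38, 52, 57, 57, 52, 38, 38, 36]  (not all equal)
t=27: [16, 18, 18, 28, 31, 40, 40, 31, 28, 18, 18]  (not all equal)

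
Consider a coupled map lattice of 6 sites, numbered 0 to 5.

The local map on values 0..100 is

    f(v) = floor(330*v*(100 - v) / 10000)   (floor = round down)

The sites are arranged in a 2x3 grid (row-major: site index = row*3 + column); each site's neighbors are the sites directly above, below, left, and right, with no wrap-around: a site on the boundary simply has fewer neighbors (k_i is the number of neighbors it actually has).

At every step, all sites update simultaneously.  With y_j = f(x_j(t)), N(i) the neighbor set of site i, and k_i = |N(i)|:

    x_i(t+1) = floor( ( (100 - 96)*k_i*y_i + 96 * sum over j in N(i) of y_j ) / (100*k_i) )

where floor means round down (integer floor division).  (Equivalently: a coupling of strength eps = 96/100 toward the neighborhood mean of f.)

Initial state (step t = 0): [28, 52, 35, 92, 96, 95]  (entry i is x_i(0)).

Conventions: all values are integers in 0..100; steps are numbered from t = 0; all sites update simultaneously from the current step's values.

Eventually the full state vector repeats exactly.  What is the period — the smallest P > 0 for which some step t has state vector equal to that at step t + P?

Answer: 2
Key observation: The state at step 6, [82, 82, 82, 82, 82, 82], reappears at step 8 — and no state repeats earlier — so the cycle the system enters has period 2.

Derivation:
t=0: [28, 52, 35, 92, 96, 95]
t=1: [53, 52, 49, 38, 39, 42]
t=2: [79, 80, 81, 79, 79, 80]
t=3: [53, 52, 51, 54, 52, 52]
t=4: [81, 82, 82, 81, 81, 82]
t=5: [49, 49, 48, 50, 48, 48]
t=6: [82, 82, 82, 82, 82, 82]
t=7: [48, 48, 48, 48, 48, 48]
t=8: [82, 82, 82, 82, 82, 82]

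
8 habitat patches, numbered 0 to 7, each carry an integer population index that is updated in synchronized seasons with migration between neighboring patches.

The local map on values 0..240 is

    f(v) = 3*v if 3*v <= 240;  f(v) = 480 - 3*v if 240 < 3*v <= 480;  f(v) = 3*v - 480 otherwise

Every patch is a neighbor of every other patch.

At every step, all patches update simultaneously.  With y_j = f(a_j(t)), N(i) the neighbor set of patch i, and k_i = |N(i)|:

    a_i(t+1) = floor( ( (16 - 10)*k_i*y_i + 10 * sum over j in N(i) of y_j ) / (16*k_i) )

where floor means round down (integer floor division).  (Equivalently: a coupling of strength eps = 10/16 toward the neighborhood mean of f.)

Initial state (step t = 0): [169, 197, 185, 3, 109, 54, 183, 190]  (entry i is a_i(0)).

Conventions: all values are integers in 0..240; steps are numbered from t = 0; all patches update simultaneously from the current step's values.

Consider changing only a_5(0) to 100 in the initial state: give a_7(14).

Simulating step by step:
t=0: [169, 197, 185, 3, 109, 100, 183, 190]
t=1: [71, 95, 85, 66, 107, 115, 83, 89]
t=2: [200, 195, 204, 196, 185, 178, 206, 200]
t=3: [110, 106, 113, 106, 97, 91, 115, 110]
t=4: [158, 162, 156, 162, 169, 174, 154, 158]
t=5: [12, 12, 14, 12, 18, 22, 16, 12]
t=6: [41, 41, 43, 41, 47, 50, 45, 41]
t=7: [128, 128, 130, 128, 133, 136, 132, 128]
t=8: [90, 90, 89, 90, 86, 84, 87, 90]
t=9: [213, 213, 214, 213, 217, 218, 216, 213]
t=10: [162, 162, 163, 162, 165, 166, 165, 162]
t=11: [8, 8, 9, 8, 11, 12, 11, 8]
t=12: [26, 26, 27, 26, 29, 30, 29, 26]
t=13: [80, 80, 81, 80, 83, 84, 83, 80]
t=14: [237, 237, 236, 237, 234, 233, 234, 237]

Answer: a_7(14) = 237
Key observation: This trace re-runs the system from the modified initial state.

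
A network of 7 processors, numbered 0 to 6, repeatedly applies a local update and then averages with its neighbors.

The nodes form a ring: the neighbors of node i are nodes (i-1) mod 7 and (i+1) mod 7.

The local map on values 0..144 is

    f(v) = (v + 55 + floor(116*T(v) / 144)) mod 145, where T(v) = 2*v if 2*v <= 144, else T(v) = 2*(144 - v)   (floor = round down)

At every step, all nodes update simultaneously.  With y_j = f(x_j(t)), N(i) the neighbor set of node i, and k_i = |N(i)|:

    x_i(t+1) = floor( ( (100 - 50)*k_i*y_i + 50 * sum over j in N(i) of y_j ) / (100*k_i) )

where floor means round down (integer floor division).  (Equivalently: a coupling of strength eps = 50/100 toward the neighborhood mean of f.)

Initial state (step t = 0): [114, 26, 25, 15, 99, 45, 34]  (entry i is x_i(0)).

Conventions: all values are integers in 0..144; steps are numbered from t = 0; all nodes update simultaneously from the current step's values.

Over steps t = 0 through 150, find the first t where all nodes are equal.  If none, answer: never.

Answer: 6
Key observation: Synchronization is absorbing here: once all nodes are equal they stay equal, and step 6 is the first all-equal step.

Derivation:
t=0: [114, 26, 25, 15, 99, 45, 34]  (not all equal)
t=1: [102, 109, 114, 97, 70, 69, 96]  (not all equal)
t=2: [79, 75, 75, 82, 89, 88, 83]  (not all equal)
t=3: [93, 95, 94, 91, 88, 88, 90]  (not all equal)
t=4: [85, 83, 84, 86, 87, 87, 86]  (not all equal)
t=5: [90, 90, 90, 89, 88, 88, 89]  (not all equal)
t=6: [87, 87, 87, 87, 87, 87, 87]  (all equal)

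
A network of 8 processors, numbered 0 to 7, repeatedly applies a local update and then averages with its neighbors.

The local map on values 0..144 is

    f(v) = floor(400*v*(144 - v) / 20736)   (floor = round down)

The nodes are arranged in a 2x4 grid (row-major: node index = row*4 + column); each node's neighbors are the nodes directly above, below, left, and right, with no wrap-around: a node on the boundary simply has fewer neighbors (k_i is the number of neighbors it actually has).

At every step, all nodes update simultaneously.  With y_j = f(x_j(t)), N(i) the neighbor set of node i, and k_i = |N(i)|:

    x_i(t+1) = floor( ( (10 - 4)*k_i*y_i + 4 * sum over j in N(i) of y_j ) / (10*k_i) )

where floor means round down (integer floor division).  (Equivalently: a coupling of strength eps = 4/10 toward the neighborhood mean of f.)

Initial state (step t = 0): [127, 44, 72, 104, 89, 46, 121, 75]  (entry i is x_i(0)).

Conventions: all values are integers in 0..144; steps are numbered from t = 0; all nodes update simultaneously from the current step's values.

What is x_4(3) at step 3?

Simulating step by step:
t=0: [127, 44, 72, 104, 89, 46, 121, 75]
t=1: [60, 80, 88, 87, 81, 82, 69, 86]
t=2: [97, 97, 95, 95, 97, 98, 97, 96]
t=3: [87, 87, 88, 88, 86, 86, 87, 88]

Answer: x_4(3) = 86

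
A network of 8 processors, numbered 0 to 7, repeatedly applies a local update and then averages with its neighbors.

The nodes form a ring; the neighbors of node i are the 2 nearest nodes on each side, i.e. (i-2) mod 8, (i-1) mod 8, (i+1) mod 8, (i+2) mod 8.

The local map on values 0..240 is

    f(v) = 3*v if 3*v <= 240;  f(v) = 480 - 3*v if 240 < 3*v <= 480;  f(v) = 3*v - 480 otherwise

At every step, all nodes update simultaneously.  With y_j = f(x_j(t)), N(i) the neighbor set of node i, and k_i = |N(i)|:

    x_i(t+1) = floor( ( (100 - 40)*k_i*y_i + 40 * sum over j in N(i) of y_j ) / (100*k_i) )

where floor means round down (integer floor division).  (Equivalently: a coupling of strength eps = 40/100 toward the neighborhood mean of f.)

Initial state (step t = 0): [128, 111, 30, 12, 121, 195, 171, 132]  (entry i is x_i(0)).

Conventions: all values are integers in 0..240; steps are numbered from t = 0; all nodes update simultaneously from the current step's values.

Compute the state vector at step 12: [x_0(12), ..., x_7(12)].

Answer: [120, 201, 180, 222, 186, 191, 153, 123]

Derivation:
t=0: [128, 111, 30, 12, 121, 195, 171, 132]
t=1: [93, 118, 93, 67, 96, 90, 60, 88]
t=2: [192, 157, 192, 193, 194, 204, 189, 201]
t=3: [89, 46, 88, 93, 102, 120, 97, 106]
t=4: [198, 162, 202, 185, 177, 144, 180, 163]
t=5: [88, 36, 100, 68, 61, 48, 58, 28]
t=6: [184, 133, 179, 183, 180, 150, 167, 114]
t=7: [72, 82, 62, 64, 53, 46, 42, 103]
t=8: [201, 216, 191, 186, 159, 147, 144, 174]
t=9: [108, 134, 93, 77, 27, 40, 49, 63]
t=10: [155, 124, 175, 186, 118, 136, 142, 163]
t=11: [30, 79, 59, 81, 100, 69, 54, 30]
t=12: [120, 201, 180, 222, 186, 191, 153, 123]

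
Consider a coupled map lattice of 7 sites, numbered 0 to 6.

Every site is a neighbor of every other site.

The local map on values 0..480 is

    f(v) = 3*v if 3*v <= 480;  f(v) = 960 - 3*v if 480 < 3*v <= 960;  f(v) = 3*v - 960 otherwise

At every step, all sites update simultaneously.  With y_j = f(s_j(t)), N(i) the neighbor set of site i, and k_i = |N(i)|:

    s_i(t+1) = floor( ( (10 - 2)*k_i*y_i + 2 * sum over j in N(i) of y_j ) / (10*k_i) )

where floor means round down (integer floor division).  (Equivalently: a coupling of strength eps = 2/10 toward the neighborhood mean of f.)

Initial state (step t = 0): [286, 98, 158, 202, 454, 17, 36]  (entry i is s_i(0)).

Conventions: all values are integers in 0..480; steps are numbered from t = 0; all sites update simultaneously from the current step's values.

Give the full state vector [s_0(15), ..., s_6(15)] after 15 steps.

Simulating step by step:
t=0: [286, 98, 158, 202, 454, 17, 36]
t=1: [137, 284, 422, 330, 367, 98, 142]
t=2: [372, 140, 291, 80, 165, 282, 383]
t=3: [175, 377, 122, 239, 412, 143, 200]
t=4: [409, 207, 356, 262, 287, 404, 352]
t=5: [249, 304, 127, 177, 120, 237, 118]
t=6: [231, 104, 359, 396, 343, 258, 339]
t=7: [245, 280, 130, 216, 94, 183, 84]
t=8: [238, 158, 365, 305, 282, 381, 259]
t=9: [234, 409, 149, 80, 133, 186, 186]
t=10: [278, 285, 423, 264, 386, 388, 388]
t=11: [140, 124, 280, 172, 195, 200, 200]
t=12: [403, 366, 173, 422, 369, 357, 357]
t=13: [241, 155, 388, 284, 162, 135, 135]
t=14: [258, 433, 233, 159, 440, 387, 387]
t=15: [210, 327, 267, 433, 343, 221, 221]

Answer: [210, 327, 267, 433, 343, 221, 221]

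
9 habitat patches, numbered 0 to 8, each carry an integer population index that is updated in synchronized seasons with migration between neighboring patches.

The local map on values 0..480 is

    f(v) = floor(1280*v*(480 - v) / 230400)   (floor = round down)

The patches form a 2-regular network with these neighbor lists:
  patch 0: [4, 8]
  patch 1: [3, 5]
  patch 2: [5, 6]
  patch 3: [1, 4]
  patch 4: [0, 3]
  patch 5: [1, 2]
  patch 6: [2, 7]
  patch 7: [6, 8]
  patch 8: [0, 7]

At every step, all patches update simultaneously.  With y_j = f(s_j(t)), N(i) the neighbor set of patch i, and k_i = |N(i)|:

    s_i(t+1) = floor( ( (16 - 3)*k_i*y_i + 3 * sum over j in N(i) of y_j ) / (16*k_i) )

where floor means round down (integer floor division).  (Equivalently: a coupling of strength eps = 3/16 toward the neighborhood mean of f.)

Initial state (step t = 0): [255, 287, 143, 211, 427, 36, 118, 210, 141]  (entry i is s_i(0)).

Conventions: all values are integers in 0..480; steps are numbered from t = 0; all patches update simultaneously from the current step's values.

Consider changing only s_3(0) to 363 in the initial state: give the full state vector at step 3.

Simulating step by step:
t=0: [255, 287, 143, 363, 427, 36, 118, 210, 141]
t=1: [294, 279, 247, 231, 153, 125, 247, 303, 274]
t=2: [301, 305, 312, 314, 283, 258, 316, 300, 310]
t=3: [299, 297, 293, 291, 306, 313, 288, 298, 293]

Answer: [299, 297, 293, 291, 306, 313, 288, 298, 293]
Key observation: This trace re-runs the system from the modified initial state.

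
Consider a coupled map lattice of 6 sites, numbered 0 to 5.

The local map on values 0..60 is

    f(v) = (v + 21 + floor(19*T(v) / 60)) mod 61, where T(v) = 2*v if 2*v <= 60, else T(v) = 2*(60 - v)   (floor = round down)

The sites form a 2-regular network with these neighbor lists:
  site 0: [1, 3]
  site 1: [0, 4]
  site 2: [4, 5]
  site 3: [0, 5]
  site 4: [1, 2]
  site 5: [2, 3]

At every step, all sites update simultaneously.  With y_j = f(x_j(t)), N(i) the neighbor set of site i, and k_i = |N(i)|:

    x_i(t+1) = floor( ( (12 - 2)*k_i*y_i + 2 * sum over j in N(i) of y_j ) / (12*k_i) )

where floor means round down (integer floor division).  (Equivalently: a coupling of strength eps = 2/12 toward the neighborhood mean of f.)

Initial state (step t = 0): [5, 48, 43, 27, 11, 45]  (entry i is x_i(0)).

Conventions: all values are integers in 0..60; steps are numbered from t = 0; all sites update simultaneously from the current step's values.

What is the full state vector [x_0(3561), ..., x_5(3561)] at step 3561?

Answer: [46, 20, 16, 16, 46, 13]
Key observation: The state at step 16, [20, 46, 43, 43, 20, 42], reappears at step 18: the system is in a cycle of period 2 from step 16 on.  Therefore the state at step 3561 equals the state at step 16 + ((3561 - 16) mod 2) = 17, which is [46, 20, 16, 16, 46, 13].

Derivation:
t=0: [5, 48, 43, 27, 11, 45]
t=1: [25, 18, 15, 6, 34, 13]
t=2: [6, 42, 41, 28, 16, 41]
t=3: [26, 17, 15, 7, 41, 12]
t=4: [8, 41, 41, 30, 18, 39]
t=5: [30, 17, 16, 11, 43, 11]
t=6: [14, 41, 43, 35, 18, 38]
t=7: [37, 18, 15, 12, 43, 11]
t=8: [16, 43, 41, 37, 18, 38]
t=9: [41, 18, 15, 14, 43, 11]
t=10: [18, 43, 41, 40, 18, 39]
t=11: [43, 19, 16, 15, 43, 12]
t=12: [18, 45, 43, 41, 19, 41]
t=13: [43, 20, 16, 16, 45, 13]
t=14: [19, 46, 43, 43, 20, 42]
t=15: [45, 20, 16, 16, 46, 13]
t=16: [20, 46, 43, 43, 20, 42]
t=17: [46, 20, 16, 16, 46, 13]
t=18: [20, 46, 43, 43, 20, 42]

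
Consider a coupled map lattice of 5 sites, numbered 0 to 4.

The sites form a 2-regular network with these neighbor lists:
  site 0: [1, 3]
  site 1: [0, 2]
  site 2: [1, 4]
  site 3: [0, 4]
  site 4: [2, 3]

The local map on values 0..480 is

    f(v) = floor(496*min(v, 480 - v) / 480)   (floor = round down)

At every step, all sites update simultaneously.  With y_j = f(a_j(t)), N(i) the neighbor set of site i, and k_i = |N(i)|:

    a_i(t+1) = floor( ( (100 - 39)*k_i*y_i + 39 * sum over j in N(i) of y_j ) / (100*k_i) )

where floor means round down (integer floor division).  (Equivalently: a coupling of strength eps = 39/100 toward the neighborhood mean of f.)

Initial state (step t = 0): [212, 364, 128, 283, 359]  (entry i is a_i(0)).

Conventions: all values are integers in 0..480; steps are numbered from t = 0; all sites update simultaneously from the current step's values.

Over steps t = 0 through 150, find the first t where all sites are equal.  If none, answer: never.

Simulating step by step:
t=0: [212, 364, 128, 283, 359]  (not all equal)
t=1: [196, 141, 128, 190, 141]  (not all equal)
t=2: [189, 153, 137, 187, 152]  (not all equal)
t=3: [187, 161, 147, 186, 160]  (not all equal)
t=4: [187, 168, 156, 186, 167]  (not all equal)
t=5: [188, 174, 165, 188, 173]  (not all equal)
t=6: [191, 180, 173, 190, 179]  (not all equal)
t=7: [194, 186, 180, 193, 185]  (not all equal)
t=8: [198, 192, 188, 197, 191]  (not all equal)
t=9: [202, 198, 195, 202, 197]  (not all equal)
t=10: [207, 204, 201, 207, 203]  (not all equal)
t=11: [212, 210, 207, 212, 209]  (not all equal)
t=12: [218, 216, 214, 218, 215]  (not all equal)
t=13: [224, 223, 221, 224, 222]  (not all equal)
t=14: [230, 229, 228, 230, 229]  (not all equal)
t=15: [236, 236, 235, 236, 236]  (not all equal)
t=16: [243, 242, 242, 243, 242]  (not all equal)
t=17: [244, 244, 245, 244, 244]  (not all equal)
t=18: [243, 242, 242, 243, 242]  (not all equal)

Answer: never
Key observation: The state at step 16 reappears at step 18 — the system is in a cycle of period 2 from step 16 on.  No step 0..18 is synchronized, and the cycle repeats forever, so no step up to 150 (or ever) has all sites equal.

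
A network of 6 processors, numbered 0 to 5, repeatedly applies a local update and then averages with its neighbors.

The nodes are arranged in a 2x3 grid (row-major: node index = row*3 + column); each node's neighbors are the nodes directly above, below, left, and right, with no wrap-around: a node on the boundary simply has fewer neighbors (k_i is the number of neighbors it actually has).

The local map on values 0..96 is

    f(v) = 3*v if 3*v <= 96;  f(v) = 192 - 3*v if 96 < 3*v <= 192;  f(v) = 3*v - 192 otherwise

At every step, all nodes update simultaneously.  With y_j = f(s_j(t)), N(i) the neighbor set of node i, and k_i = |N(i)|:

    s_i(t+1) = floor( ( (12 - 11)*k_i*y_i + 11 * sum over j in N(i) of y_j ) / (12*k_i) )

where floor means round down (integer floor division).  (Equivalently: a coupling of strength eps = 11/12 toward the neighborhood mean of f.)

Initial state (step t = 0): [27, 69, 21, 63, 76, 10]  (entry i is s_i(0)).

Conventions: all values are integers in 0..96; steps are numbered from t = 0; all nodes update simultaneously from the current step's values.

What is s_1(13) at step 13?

Answer: s_1(13) = 40

Derivation:
t=0: [27, 69, 21, 63, 76, 10]
t=1: [15, 56, 25, 53, 17, 47]
t=2: [29, 54, 40, 46, 37, 62]
t=3: [45, 75, 22, 81, 34, 70]
t=4: [43, 67, 28, 71, 38, 73]
t=5: [19, 69, 23, 66, 23, 76]
t=6: [14, 60, 29, 58, 23, 66]
t=7: [17, 61, 15, 52, 16, 72]
t=8: [24, 44, 18, 48, 25, 44]
t=9: [55, 66, 59, 71, 57, 64]
t=10: [14, 19, 4, 23, 10, 16]
t=11: [61, 30, 49, 38, 55, 23]
t=12: [77, 32, 76, 23, 74, 38]
t=13: [78, 40, 82, 37, 76, 36]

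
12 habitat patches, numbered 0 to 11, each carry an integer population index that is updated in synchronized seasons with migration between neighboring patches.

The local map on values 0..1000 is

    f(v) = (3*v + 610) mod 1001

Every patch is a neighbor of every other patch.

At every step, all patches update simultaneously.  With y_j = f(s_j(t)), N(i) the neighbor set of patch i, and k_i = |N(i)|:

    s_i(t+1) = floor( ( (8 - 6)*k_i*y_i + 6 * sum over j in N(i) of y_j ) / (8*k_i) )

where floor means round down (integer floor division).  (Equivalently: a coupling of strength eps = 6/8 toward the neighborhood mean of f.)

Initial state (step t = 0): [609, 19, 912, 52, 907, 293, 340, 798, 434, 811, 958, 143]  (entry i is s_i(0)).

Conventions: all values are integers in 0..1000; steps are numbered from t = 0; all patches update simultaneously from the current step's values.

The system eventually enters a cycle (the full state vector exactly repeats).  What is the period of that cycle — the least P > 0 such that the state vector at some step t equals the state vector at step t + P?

Simulating step by step:
t=0: [609, 19, 912, 52, 907, 293, 340, 798, 434, 811, 958, 143]
t=1: [428, 470, 411, 488, 409, 438, 463, 349, 515, 356, 437, 356]
t=2: [684, 525, 675, 535, 674, 690, 704, 641, 550, 645, 689, 645]
t=3: [547, 460, 542, 466, 541, 550, 558, 523, 474, 526, 550, 526]
t=4: [255, 390, 252, 211, 252, 257, 261, 242, 215, 244, 257, 244]
t=5: [378, 451, 376, 354, 376, 379, 381, 371, 356, 372, 379, 372]
t=6: [744, 784, 743, 731, 743, 745, 746, 741, 732, 741, 745, 741]
t=7: [841, 863, 841, 834, 841, 842, 842, 840, 835, 840, 842, 840]
t=8: [131, 143, 131, 128, 131, 132, 132, 131, 128, 131, 132, 131]
t=9: [140, 146, 140, 320, 140, 140, 140, 140, 320, 140, 140, 140]
t=10: [103, 107, 103, 202, 103, 103, 103, 103, 202, 103, 103, 103]
t=11: [823, 826, 823, 695, 823, 823, 823, 823, 695, 823, 823, 823]
t=12: [160, 162, 160, 272, 160, 160, 160, 160, 272, 160, 160, 160]
t=13: [135, 136, 135, 196, 135, 135, 135, 135, 196, 135, 135, 135]
t=14: [39, 39, 39, 72, 39, 39, 39, 39, 72, 39, 39, 39]
t=15: [740, 740, 740, 758, 740, 740, 740, 740, 758, 740, 740, 740]
t=16: [835, 835, 835, 845, 835, 835, 835, 835, 845, 835, 835, 835]
t=17: [116, 116, 116, 121, 116, 116, 116, 116, 121, 116, 116, 116]
t=18: [960, 960, 960, 962, 960, 960, 960, 960, 962, 960, 960, 960]
t=19: [487, 487, 487, 488, 487, 487, 487, 487, 488, 487, 487, 487]
t=20: [69, 69, 69, 69, 69, 69, 69, 69, 69, 69, 69, 69]
t=21: [817, 817, 817, 817, 817, 817, 817, 817, 817, 817, 817, 817]
t=22: [58, 58, 58, 58, 58, 58, 58, 58, 58, 58, 58, 58]
t=23: [784, 784, 784, 784, 784, 784, 784, 784, 784, 784, 784, 784]
t=24: [960, 960, 960, 960, 960, 960, 960, 960, 960, 960, 960, 960]
t=25: [487, 487, 487, 487, 487, 487, 487, 487, 487, 487, 487, 487]
t=26: [69, 69, 69, 69, 69, 69, 69, 69, 69, 69, 69, 69]

Answer: 6
Key observation: The state at step 20, [69, 69, 69, 69, 69, 69, 69, 69, 69, 69, 69, 69], reappears at step 26 — and no state repeats earlier — so the cycle the system enters has period 6.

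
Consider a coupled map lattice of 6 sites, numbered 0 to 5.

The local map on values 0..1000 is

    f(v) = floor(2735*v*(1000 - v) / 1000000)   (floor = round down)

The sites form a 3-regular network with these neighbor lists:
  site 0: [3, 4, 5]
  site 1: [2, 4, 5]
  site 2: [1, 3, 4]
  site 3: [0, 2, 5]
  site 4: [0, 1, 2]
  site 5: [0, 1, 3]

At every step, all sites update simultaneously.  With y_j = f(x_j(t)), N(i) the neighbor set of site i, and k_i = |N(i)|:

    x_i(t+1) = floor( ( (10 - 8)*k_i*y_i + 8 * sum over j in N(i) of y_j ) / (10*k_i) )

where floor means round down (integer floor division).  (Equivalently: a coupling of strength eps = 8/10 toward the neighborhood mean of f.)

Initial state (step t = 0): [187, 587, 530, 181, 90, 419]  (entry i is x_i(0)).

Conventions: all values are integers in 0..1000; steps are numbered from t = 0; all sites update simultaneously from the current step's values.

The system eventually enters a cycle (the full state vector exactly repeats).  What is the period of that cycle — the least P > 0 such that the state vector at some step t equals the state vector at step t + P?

Simulating step by step:
t=0: [187, 587, 530, 181, 90, 419]
t=1: [427, 551, 480, 550, 513, 528]
t=2: [677, 680, 679, 677, 677, 675]
t=3: [598, 597, 596, 597, 596, 597]
t=4: [657, 658, 658, 657, 657, 657]
t=5: [616, 615, 615, 615, 615, 615]
t=6: [646, 647, 647, 646, 646, 646]
t=7: [625, 624, 624, 624, 624, 624]
t=8: [641, 641, 641, 641, 641, 641]
t=9: [629, 629, 629, 629, 629, 629]
t=10: [638, 638, 638, 638, 638, 638]
t=11: [631, 631, 631, 631, 631, 631]
t=12: [636, 636, 636, 636, 636, 636]
t=13: [633, 633, 633, 633, 633, 633]
t=14: [635, 635, 635, 635, 635, 635]
t=15: [633, 633, 633, 633, 633, 633]

Answer: 2
Key observation: The state at step 13, [633, 633, 633, 633, 633, 633], reappears at step 15 — and no state repeats earlier — so the cycle the system enters has period 2.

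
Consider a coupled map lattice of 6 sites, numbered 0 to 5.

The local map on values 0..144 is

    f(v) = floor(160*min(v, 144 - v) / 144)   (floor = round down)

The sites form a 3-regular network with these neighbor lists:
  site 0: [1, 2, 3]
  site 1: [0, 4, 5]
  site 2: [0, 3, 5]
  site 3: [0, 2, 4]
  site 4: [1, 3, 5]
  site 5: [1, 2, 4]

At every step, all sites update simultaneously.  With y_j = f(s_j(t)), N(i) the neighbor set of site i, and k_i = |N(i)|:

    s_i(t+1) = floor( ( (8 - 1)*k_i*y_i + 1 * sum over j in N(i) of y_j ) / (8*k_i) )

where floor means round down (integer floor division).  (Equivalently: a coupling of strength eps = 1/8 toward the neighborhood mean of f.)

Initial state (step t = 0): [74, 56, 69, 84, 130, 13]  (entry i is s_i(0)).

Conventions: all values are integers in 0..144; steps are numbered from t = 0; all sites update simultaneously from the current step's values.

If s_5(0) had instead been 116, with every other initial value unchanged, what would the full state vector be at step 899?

Answer: [75, 75, 76, 74, 72, 79]
Key observation: The state at step 9, [75, 75, 76, 74, 72, 79], reappears at step 11: the system is in a cycle of period 2 from step 9 on.  Therefore the state at step 899 equals the state at step 9 + ((899 - 9) mod 2) = 9, which is [75, 75, 76, 74, 72, 79].

Derivation:
t=0: [74, 56, 69, 84, 130, 116]
t=1: [75, 59, 73, 64, 19, 33]
t=2: [75, 62, 75, 69, 25, 38]
t=3: [75, 65, 74, 73, 31, 43]
t=4: [75, 69, 75, 76, 37, 48]
t=5: [75, 73, 75, 73, 44, 54]
t=6: [76, 75, 75, 76, 51, 60]
t=7: [75, 74, 75, 74, 58, 66]
t=8: [76, 76, 75, 76, 65, 72]
t=9: [75, 75, 76, 74, 72, 79]
t=10: [76, 76, 75, 77, 79, 72]
t=11: [75, 75, 76, 74, 72, 79]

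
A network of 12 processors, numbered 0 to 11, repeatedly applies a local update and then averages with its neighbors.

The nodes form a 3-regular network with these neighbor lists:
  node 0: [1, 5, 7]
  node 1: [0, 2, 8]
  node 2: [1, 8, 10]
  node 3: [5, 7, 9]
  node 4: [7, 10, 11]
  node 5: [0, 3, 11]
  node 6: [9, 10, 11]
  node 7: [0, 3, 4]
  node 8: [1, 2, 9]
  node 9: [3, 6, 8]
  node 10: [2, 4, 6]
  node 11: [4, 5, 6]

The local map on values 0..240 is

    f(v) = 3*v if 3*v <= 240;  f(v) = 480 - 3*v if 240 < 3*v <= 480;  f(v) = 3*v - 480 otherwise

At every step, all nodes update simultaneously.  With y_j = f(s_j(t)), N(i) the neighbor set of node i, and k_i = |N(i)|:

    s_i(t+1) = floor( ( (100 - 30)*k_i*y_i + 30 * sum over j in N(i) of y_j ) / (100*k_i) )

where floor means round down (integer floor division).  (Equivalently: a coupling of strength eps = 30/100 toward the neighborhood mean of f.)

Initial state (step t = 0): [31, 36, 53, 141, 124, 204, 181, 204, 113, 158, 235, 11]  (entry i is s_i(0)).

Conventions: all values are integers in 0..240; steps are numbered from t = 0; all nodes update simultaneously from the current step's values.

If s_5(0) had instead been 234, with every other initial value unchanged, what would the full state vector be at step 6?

Answer: [165, 110, 111, 182, 131, 87, 164, 165, 67, 132, 89, 141]
Key observation: This trace re-runs the system from the modified initial state.

Derivation:
t=0: [31, 36, 53, 141, 124, 234, 181, 204, 113, 158, 235, 11]
t=1: [111, 114, 158, 75, 114, 173, 70, 118, 126, 30, 190, 62]
t=2: [133, 122, 37, 183, 136, 83, 183, 139, 94, 116, 98, 168]
t=3: [97, 118, 127, 90, 77, 179, 82, 66, 174, 126, 155, 54]
t=4: [170, 121, 87, 182, 199, 96, 191, 201, 62, 120, 66, 165]
t=5: [64, 125, 203, 89, 115, 145, 98, 107, 175, 118, 181, 50]
t=6: [165, 110, 111, 182, 131, 87, 164, 165, 67, 132, 89, 141]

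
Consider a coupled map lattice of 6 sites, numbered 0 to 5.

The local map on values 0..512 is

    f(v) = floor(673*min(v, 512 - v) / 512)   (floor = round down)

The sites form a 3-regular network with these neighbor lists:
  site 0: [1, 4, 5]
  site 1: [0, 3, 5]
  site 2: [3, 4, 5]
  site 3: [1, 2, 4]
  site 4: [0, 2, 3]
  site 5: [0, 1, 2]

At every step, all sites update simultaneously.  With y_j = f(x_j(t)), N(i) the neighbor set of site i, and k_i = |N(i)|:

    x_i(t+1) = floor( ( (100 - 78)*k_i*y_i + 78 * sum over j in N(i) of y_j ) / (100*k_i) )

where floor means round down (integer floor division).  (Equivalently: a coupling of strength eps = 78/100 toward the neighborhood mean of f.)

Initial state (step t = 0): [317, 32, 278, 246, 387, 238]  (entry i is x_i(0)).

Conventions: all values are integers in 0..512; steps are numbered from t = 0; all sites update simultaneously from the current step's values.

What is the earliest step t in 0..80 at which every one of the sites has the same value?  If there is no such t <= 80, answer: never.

Simulating step by step:
t=0: [317, 32, 278, 246, 387, 238]  (not all equal)
t=1: [191, 240, 275, 204, 266, 225]  (not all equal)
t=2: [297, 280, 298, 305, 286, 292]  (not all equal)
t=3: [293, 286, 284, 289, 282, 289]  (not all equal)
t=4: [295, 292, 296, 297, 294, 294]  (not all equal)
t=5: [286, 285, 284, 285, 283, 285]  (not all equal)
t=6: [298, 297, 299, 299, 298, 298]  (not all equal)
t=7: [281, 280, 280, 280, 279, 280]  (not all equal)
t=8: [304, 303, 304, 304, 304, 303]  (not all equal)
t=9: [273, 273, 273, 273, 273, 273]  (all equal)

Answer: 9
Key observation: Synchronization is absorbing here: once all sites are equal they stay equal, and step 9 is the first all-equal step.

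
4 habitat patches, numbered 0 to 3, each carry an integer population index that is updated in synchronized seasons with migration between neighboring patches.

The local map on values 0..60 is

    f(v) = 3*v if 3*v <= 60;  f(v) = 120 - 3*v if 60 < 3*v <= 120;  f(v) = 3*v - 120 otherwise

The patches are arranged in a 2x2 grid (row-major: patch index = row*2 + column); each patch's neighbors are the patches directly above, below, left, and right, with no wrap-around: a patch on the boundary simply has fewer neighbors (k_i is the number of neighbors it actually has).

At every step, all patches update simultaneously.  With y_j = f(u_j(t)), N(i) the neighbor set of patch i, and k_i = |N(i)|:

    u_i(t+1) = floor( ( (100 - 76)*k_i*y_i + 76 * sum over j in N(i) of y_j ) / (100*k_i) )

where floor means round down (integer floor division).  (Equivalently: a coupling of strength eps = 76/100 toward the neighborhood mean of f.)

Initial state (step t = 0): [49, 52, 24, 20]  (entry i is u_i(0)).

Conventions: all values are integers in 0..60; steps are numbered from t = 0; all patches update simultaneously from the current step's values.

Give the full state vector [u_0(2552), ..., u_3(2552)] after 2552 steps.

Simulating step by step:
t=0: [49, 52, 24, 20]
t=1: [38, 41, 44, 46]
t=2: [7, 9, 12, 10]
t=3: [28, 25, 28, 31]
t=4: [39, 34, 32, 37]
t=5: [16, 8, 10, 18]
t=6: [32, 44, 45, 33]
t=7: [16, 19, 20, 15]
t=8: [55, 49, 49, 55]
t=9: [31, 40, 40, 31]
t=10: [6, 20, 20, 6]
t=11: [49, 28, 28, 49]
t=12: [33, 29, 29, 33]
t=13: [30, 23, 23, 30]
t=14: [45, 35, 35, 45]
t=15: [15, 15, 15, 15]
t=16: [45, 45, 45, 45]
t=17: [15, 15, 15, 15]

Answer: [45, 45, 45, 45]
Key observation: The state at step 15, [15, 15, 15, 15], reappears at step 17: the system is in a cycle of period 2 from step 15 on.  Therefore the state at step 2552 equals the state at step 15 + ((2552 - 15) mod 2) = 16, which is [45, 45, 45, 45].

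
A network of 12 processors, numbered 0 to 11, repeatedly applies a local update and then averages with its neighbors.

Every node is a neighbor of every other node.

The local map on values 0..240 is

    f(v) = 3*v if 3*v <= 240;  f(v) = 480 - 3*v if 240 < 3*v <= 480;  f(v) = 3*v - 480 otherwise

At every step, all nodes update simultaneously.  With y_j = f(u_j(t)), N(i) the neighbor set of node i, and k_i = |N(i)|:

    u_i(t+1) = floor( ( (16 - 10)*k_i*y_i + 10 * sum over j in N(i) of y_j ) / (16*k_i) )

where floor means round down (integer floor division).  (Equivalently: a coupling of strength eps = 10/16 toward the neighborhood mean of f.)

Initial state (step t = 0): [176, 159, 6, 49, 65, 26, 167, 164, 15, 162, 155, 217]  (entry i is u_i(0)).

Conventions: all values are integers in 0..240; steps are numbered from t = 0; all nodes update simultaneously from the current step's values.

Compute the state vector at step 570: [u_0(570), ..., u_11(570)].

Answer: [78, 76, 80, 79, 80, 77, 80, 78, 79, 77, 79, 74]
Key observation: The state at step 23, [234, 232, 236, 235, 236, 233, 236, 234, 235, 233, 235, 230], reappears at step 27: the system is in a cycle of period 4 from step 23 on.  Therefore the state at step 570 equals the state at step 23 + ((570 - 23) mod 4) = 26, which is [78, 76, 80, 79, 80, 77, 80, 78, 79, 77, 79, 74].

Derivation:
t=0: [176, 159, 6, 49, 65, 26, 167, 164, 15, 162, 155, 217]
t=1: [58, 44, 48, 89, 105, 67, 49, 46, 57, 45, 47, 97]
t=2: [166, 152, 156, 178, 163, 174, 157, 154, 165, 153, 155, 170]
t=3: [20, 22, 18, 32, 18, 28, 18, 20, 19, 21, 19, 24]
t=4: [63, 65, 61, 74, 61, 70, 61, 63, 62, 64, 62, 67]
t=5: [191, 193, 189, 202, 189, 198, 189, 191, 190, 192, 190, 195]
t=6: [95, 97, 93, 106, 93, 102, 93, 95, 94, 96, 94, 99]
t=7: [192, 190, 194, 181, 194, 185, 194, 192, 193, 191, 193, 188]
t=8: [93, 91, 95, 82, 95, 86, 95, 93, 94, 92, 94, 89]
t=9: [203, 205, 201, 214, 201, 210, 201, 203, 202, 204, 202, 207]
t=10: [131, 133, 129, 142, 129, 138, 129, 131, 130, 132, 130, 135]
t=11: [84, 82, 86, 73, 86, 77, 86, 84, 85, 83, 85, 80]
t=12: [227, 229, 225, 224, 225, 228, 225, 227, 226, 228, 226, 231]
t=13: [200, 202, 198, 197, 198, 201, 198, 200, 199, 201, 199, 204]
t=14: [119, 121, 117, 116, 117, 120, 117, 119, 118, 120, 118, 123]
t=15: [123, 121, 125, 126, 125, 122, 125, 123, 124, 122, 124, 119]
t=16: [110, 112, 108, 107, 108, 111, 108, 110, 109, 111, 109, 114]
t=17: [150, 148, 152, 153, 152, 149, 152, 150, 151, 149, 151, 146]
t=18: [29, 31, 27, 26, 27, 30, 27, 29, 28, 30, 28, 33]
t=19: [86, 88, 84, 83, 84, 87, 84, 86, 85, 87, 85, 90]
t=20: [222, 220, 224, 225, 224, 221, 224, 222, 223, 221, 223, 218]
t=21: [186, 184, 188, 189, 188, 185, 188, 186, 187, 185, 187, 182]
t=22: [78, 76, 80, 81, 80, 77, 80, 78, 79, 77, 79, 74]
t=23: [234, 232, 236, 235, 236, 233, 236, 234, 235, 233, 235, 230]
t=24: [222, 220, 224, 223, 224, 221, 224, 222, 223, 221, 223, 218]
t=25: [186, 184, 188, 187, 188, 185, 188, 186, 187, 185, 187, 182]
t=26: [78, 76, 80, 79, 80, 77, 80, 78, 79, 77, 79, 74]
t=27: [234, 232, 236, 235, 236, 233, 236, 234, 235, 233, 235, 230]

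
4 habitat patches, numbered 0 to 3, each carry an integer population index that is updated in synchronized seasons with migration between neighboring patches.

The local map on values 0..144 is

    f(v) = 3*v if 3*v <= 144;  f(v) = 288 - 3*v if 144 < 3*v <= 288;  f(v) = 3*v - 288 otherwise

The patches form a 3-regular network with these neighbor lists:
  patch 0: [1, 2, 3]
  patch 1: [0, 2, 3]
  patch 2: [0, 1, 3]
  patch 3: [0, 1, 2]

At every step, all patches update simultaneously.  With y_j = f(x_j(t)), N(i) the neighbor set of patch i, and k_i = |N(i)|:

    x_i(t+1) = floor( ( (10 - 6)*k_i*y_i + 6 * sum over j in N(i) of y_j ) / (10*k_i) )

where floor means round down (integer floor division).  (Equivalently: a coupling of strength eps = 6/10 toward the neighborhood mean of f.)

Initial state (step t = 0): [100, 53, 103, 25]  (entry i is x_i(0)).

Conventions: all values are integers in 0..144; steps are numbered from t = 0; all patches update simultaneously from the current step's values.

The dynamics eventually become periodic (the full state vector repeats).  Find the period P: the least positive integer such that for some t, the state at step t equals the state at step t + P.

Simulating step by step:
t=0: [100, 53, 103, 25]
t=1: [49, 73, 51, 62]
t=2: [117, 103, 116, 109]
t=3: [49, 40, 48, 44]
t=4: [135, 131, 136, 133]
t=5: [114, 111, 114, 112]
t=6: [51, 49, 51, 49]
t=7: [137, 138, 137, 138]
t=8: [124, 124, 124, 124]
t=9: [84, 84, 84, 84]
t=10: [36, 36, 36, 36]
t=11: [108, 108, 108, 108]
t=12: [36, 36, 36, 36]

Answer: 2
Key observation: The state at step 10, [36, 36, 36, 36], reappears at step 12 — and no state repeats earlier — so the cycle the system enters has period 2.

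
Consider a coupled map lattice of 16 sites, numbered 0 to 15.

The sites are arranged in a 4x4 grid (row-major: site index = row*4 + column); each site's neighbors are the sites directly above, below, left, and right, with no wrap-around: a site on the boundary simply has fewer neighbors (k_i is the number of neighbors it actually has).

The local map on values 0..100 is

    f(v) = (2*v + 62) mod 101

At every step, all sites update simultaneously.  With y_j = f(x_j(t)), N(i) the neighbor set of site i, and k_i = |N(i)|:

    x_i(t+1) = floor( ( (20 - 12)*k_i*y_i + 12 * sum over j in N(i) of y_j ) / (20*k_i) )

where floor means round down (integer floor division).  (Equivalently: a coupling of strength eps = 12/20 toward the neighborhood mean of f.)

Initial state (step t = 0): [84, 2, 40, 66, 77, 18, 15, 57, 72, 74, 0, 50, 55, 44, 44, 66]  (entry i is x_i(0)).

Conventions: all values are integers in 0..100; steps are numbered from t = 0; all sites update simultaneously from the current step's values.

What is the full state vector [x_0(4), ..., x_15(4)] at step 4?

Answer: [33, 48, 67, 48, 33, 62, 69, 54, 27, 60, 84, 71, 34, 62, 76, 80]

Derivation:
t=0: [84, 2, 40, 66, 77, 18, 15, 57, 72, 74, 0, 50, 55, 44, 44, 66]
t=1: [35, 59, 66, 72, 31, 66, 78, 79, 20, 35, 56, 70, 44, 45, 60, 70]
t=2: [43, 75, 57, 34, 34, 59, 47, 11, 21, 45, 48, 18, 35, 52, 57, 24]
t=3: [30, 44, 48, 59, 37, 53, 66, 70, 23, 51, 64, 69, 32, 57, 56, 55]
t=4: [33, 48, 67, 48, 33, 62, 69, 54, 27, 60, 84, 71, 34, 62, 76, 80]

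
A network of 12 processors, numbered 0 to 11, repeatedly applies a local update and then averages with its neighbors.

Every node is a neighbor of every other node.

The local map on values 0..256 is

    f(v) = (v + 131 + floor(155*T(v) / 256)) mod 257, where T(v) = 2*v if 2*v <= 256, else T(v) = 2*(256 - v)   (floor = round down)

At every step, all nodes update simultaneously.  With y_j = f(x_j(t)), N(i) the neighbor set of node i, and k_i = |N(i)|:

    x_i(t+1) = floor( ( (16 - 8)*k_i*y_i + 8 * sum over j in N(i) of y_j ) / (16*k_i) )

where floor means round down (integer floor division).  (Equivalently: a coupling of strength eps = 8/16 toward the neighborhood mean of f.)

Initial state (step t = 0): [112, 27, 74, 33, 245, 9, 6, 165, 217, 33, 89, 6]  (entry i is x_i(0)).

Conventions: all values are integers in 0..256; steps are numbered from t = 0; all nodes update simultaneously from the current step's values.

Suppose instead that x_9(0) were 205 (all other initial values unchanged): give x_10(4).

Answer: x_10(4) = 152
Key observation: This trace re-runs the system from the modified initial state.

Derivation:
t=0: [112, 27, 74, 33, 245, 9, 6, 165, 217, 205, 89, 6]
t=1: [128, 159, 90, 165, 133, 141, 139, 141, 136, 137, 105, 139]
t=2: [149, 146, 110, 145, 148, 147, 147, 147, 148, 148, 126, 147]
t=3: [150, 150, 134, 150, 150, 150, 150, 150, 150, 150, 150, 150]
t=4: [152, 152, 153, 152, 152, 152, 152, 152, 152, 152, 152, 152]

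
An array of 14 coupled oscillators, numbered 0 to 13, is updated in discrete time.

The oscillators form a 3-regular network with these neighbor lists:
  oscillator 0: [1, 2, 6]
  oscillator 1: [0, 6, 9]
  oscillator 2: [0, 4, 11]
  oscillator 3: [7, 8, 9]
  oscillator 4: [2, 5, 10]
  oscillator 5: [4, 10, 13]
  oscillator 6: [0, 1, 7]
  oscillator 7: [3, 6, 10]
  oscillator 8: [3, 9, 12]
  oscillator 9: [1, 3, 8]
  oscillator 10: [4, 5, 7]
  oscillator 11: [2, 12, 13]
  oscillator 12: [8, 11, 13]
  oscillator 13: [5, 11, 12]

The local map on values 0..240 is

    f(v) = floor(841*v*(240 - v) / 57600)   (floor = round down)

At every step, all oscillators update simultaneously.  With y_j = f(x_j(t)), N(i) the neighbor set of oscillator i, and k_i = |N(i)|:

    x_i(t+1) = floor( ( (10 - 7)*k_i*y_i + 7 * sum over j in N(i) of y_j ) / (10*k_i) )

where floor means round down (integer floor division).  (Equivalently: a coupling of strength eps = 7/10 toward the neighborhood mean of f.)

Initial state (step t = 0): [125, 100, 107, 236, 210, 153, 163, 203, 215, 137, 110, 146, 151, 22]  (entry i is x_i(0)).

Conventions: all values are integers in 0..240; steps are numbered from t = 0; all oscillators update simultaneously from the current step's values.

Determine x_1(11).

Simulating step by step:
t=0: [125, 100, 107, 236, 210, 153, 163, 203, 215, 137, 110, 146, 151, 22]
t=1: [201, 200, 178, 95, 169, 144, 176, 126, 120, 130, 154, 170, 140, 158]
t=2: [137, 148, 156, 206, 182, 190, 151, 192, 206, 185, 194, 181, 194, 191]
t=3: [198, 187, 177, 120, 153, 139, 184, 140, 119, 138, 138, 153, 130, 139]
t=4: [142, 154, 167, 207, 191, 201, 154, 193, 208, 193, 201, 192, 204, 202]
t=5: [192, 181, 163, 113, 135, 118, 181, 134, 107, 130, 123, 132, 112, 116]
t=6: [155, 162, 182, 207, 202, 209, 162, 196, 208, 195, 208, 202, 208, 209]
t=7: [179, 172, 143, 111, 114, 98, 172, 126, 104, 127, 106, 114, 99, 98]
t=8: [174, 176, 195, 208, 205, 205, 176, 199, 206, 199, 207, 204, 205, 204]
t=9: [156, 154, 126, 108, 108, 103, 154, 119, 105, 120, 106, 111, 104, 105]
t=10: [196, 196, 204, 208, 207, 206, 196, 204, 207, 204, 207, 207, 206, 206]
t=11: [120, 120, 107, 102, 101, 100, 120, 107, 101, 107, 101, 102, 100, 101]

Answer: x_1(11) = 120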